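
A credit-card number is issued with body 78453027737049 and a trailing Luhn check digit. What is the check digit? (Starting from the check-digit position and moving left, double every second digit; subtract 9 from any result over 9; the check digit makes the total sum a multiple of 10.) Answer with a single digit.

8

Partial digits right→left: 9 4 0 7 3 7 7 2 0 3 5 4 8 7
Double every second digit counting from the check-digit position (so the 1st, 3rd, 5th, ... of the partial from the right).
  doubled (with −9 where >9): 9 0 6 5 0 1 7 → sum 28
  kept as-is: 4 7 7 2 3 4 7 → sum 34
Total = 28 + 34 = 62.
Check digit = (10 − (62 mod 10)) mod 10 = 8.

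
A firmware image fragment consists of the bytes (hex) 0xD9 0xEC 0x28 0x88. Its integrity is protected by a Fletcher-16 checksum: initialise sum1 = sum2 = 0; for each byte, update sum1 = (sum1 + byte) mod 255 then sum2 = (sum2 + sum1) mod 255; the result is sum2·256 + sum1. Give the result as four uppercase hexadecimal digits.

Running sums (mod 255):
  after byte 0 (0xD9): sum1=217, sum2=217
  after byte 1 (0xEC): sum1=198, sum2=160
  after byte 2 (0x28): sum1=238, sum2=143
  after byte 3 (0x88): sum1=119, sum2=7
Checksum = sum2·256 + sum1 = 7·256 + 119 = 1911 = 0x0777.

0777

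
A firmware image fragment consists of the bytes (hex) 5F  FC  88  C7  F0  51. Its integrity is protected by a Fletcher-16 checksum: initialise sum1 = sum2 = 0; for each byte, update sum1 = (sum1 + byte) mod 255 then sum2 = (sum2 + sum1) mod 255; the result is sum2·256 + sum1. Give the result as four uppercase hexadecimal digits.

Running sums (mod 255):
  after byte 0 (5F): sum1=95, sum2=95
  after byte 1 (FC): sum1=92, sum2=187
  after byte 2 (88): sum1=228, sum2=160
  after byte 3 (C7): sum1=172, sum2=77
  after byte 4 (F0): sum1=157, sum2=234
  after byte 5 (51): sum1=238, sum2=217
Checksum = sum2·256 + sum1 = 217·256 + 238 = 55790 = 0xD9EE.

D9EE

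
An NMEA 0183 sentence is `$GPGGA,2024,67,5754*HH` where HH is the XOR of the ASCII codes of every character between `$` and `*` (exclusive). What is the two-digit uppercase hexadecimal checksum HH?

7C

XOR the ASCII codes of the payload characters:
  'G' = 0x47 → acc = 0x47
  'P' = 0x50 → acc = 0x17
  'G' = 0x47 → acc = 0x50
  'G' = 0x47 → acc = 0x17
  'A' = 0x41 → acc = 0x56
  ',' = 0x2C → acc = 0x7A
  '2' = 0x32 → acc = 0x48
  '0' = 0x30 → acc = 0x78
  '2' = 0x32 → acc = 0x4A
  '4' = 0x34 → acc = 0x7E
  ',' = 0x2C → acc = 0x52
  '6' = 0x36 → acc = 0x64
  '7' = 0x37 → acc = 0x53
  ',' = 0x2C → acc = 0x7F
  '5' = 0x35 → acc = 0x4A
  '7' = 0x37 → acc = 0x7D
  '5' = 0x35 → acc = 0x48
  '4' = 0x34 → acc = 0x7C
Checksum = 0x7C.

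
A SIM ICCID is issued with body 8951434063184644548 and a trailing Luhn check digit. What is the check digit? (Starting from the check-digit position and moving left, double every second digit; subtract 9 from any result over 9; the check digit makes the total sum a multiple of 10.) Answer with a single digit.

9

Partial digits right→left: 8 4 5 4 4 6 4 8 1 3 6 0 4 3 4 1 5 9 8
Double every second digit counting from the check-digit position (so the 1st, 3rd, 5th, ... of the partial from the right).
  doubled (with −9 where >9): 7 1 8 8 2 3 8 8 1 7 → sum 53
  kept as-is: 4 4 6 8 3 0 3 1 9 → sum 38
Total = 53 + 38 = 91.
Check digit = (10 − (91 mod 10)) mod 10 = 9.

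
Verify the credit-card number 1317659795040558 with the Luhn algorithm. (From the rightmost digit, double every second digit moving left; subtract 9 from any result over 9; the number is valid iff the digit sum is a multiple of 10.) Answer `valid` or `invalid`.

valid

From the right, keep odd positions and double even positions (subtract 9 from any doubled value over 9):
  doubled (positions 2,4,...): 1 0 0 9 9 3 2 2 → sum 26
  kept (positions 1,3,...): 8 5 4 5 7 5 7 3 → sum 44
Total = 70.
70 mod 10 = 0, so the number is valid.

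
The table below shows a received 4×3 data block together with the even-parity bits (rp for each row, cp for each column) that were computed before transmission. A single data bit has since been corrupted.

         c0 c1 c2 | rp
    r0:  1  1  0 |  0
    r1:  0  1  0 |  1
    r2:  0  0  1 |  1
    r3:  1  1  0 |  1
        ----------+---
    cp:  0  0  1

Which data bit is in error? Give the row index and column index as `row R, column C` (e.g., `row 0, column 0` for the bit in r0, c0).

Recompute each row's even parity and compare to rp:
  r0: data parity 0, sent rp 0 → ok
  r1: data parity 1, sent rp 1 → ok
  r2: data parity 1, sent rp 1 → ok
  r3: data parity 0, sent rp 1 → mismatch
Recompute each column's even parity and compare to cp:
  c0: data parity 0, sent cp 0 → ok
  c1: data parity 1, sent cp 0 → mismatch
  c2: data parity 1, sent cp 1 → ok
Exactly one row (r3) and one column (c1) fail → the flipped bit is at their intersection.

row 3, column 1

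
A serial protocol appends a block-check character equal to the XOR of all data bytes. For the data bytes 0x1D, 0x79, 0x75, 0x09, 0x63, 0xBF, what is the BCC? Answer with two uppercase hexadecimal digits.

XOR the bytes together:
  start with 0x1D
  0x1D ⊕ 0x79 = 0x64
  0x64 ⊕ 0x75 = 0x11
  0x11 ⊕ 0x09 = 0x18
  0x18 ⊕ 0x63 = 0x7B
  0x7B ⊕ 0xBF = 0xC4

C4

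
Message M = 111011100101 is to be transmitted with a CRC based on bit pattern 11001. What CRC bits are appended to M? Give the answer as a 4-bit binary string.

Append 4 zeros: 1110111001010000. Divide by 11001 (XOR where the leading bit is 1):
  pos 0: 11101 XOR 11001 = 00100
  pos 2: 10011 XOR 11001 = 01010
  pos 3: 10100 XOR 11001 = 01101
  pos 4: 11010 XOR 11001 = 00011
  pos 7: 11101 XOR 11001 = 00100
  pos 9: 10000 XOR 11001 = 01001
  pos 10: 10010 XOR 11001 = 01011
  pos 11: 10110 XOR 11001 = 01111
Remainder (last 4 bits) = 1111. This is the CRC / FCS.

1111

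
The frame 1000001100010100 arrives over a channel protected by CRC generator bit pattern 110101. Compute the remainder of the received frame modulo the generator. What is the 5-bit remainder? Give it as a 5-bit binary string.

11010

Modulo-2 division of 1000001100010100 by 110101:
  pos 0: 100000 XOR 110101 = 010101
  pos 1: 101011 XOR 110101 = 011110
  pos 2: 111101 XOR 110101 = 001000
  pos 4: 100000 XOR 110101 = 010101
  pos 5: 101010 XOR 110101 = 011111
  pos 6: 111111 XOR 110101 = 001010
  pos 8: 101001 XOR 110101 = 011100
  pos 9: 111000 XOR 110101 = 001101
Remainder = 11010 (nonzero — an error is detected).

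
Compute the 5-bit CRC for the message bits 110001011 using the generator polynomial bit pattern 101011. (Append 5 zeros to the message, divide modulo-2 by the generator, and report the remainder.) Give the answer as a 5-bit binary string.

Append 5 zeros: 11000101100000. Divide by 101011 (XOR where the leading bit is 1):
  pos 0: 110001 XOR 101011 = 011010
  pos 1: 110100 XOR 101011 = 011111
  pos 2: 111111 XOR 101011 = 010100
  pos 3: 101001 XOR 101011 = 000010
  pos 7: 100000 XOR 101011 = 001011
Remainder (last 5 bits) = 10110. This is the CRC / FCS.

10110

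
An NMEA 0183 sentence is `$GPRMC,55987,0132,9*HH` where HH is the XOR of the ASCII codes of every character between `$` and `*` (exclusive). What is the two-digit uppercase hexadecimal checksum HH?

XOR the ASCII codes of the payload characters:
  'G' = 0x47 → acc = 0x47
  'P' = 0x50 → acc = 0x17
  'R' = 0x52 → acc = 0x45
  'M' = 0x4D → acc = 0x08
  'C' = 0x43 → acc = 0x4B
  ',' = 0x2C → acc = 0x67
  '5' = 0x35 → acc = 0x52
  '5' = 0x35 → acc = 0x67
  '9' = 0x39 → acc = 0x5E
  '8' = 0x38 → acc = 0x66
  '7' = 0x37 → acc = 0x51
  ',' = 0x2C → acc = 0x7D
  '0' = 0x30 → acc = 0x4D
  '1' = 0x31 → acc = 0x7C
  '3' = 0x33 → acc = 0x4F
  '2' = 0x32 → acc = 0x7D
  ',' = 0x2C → acc = 0x51
  '9' = 0x39 → acc = 0x68
Checksum = 0x68.

68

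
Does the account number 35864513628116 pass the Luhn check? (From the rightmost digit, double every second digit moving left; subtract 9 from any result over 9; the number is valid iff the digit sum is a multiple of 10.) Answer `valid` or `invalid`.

invalid

From the right, keep odd positions and double even positions (subtract 9 from any doubled value over 9):
  doubled (positions 2,4,...): 2 7 3 2 8 7 6 → sum 35
  kept (positions 1,3,...): 6 1 2 3 5 6 5 → sum 28
Total = 63.
63 mod 10 = 3, so the number is invalid.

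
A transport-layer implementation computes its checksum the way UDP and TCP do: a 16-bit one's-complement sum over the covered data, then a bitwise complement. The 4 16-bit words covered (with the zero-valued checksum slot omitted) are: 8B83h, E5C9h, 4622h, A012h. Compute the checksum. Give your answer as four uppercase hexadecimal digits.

One's-complement addition (fold any carry out of bit 15 back into bit 0):
  0x8B83 + 0xE5C9 = 0x1714C → wrap carry → 0x714D
  0x714D + 0x4622 = 0x0B76F
  0xB76F + 0xA012 = 0x15781 → wrap carry → 0x5782
One's-complement sum = 0x5782.
Checksum = ~0x5782 & 0xFFFF = 0xA87D.

A87D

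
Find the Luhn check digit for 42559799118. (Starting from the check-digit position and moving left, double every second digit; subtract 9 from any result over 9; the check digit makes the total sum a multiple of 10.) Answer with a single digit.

Partial digits right→left: 8 1 1 9 9 7 9 5 5 2 4
Double every second digit counting from the check-digit position (so the 1st, 3rd, 5th, ... of the partial from the right).
  doubled (with −9 where >9): 7 2 9 9 1 8 → sum 36
  kept as-is: 1 9 7 5 2 → sum 24
Total = 36 + 24 = 60.
Check digit = (10 − (60 mod 10)) mod 10 = 0.

0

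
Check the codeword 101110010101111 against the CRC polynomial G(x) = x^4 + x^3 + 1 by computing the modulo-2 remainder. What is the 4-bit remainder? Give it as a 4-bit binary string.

1011

Modulo-2 division of 101110010101111 by 11001:
  pos 0: 10111 XOR 11001 = 01110
  pos 1: 11100 XOR 11001 = 00101
  pos 3: 10101 XOR 11001 = 01100
  pos 4: 11000 XOR 11001 = 00001
  pos 8: 11011 XOR 11001 = 00010
Remainder = 1011 (nonzero — an error is detected).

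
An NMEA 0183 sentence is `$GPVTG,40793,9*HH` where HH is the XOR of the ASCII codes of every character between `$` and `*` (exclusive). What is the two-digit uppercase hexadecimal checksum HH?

52

XOR the ASCII codes of the payload characters:
  'G' = 0x47 → acc = 0x47
  'P' = 0x50 → acc = 0x17
  'V' = 0x56 → acc = 0x41
  'T' = 0x54 → acc = 0x15
  'G' = 0x47 → acc = 0x52
  ',' = 0x2C → acc = 0x7E
  '4' = 0x34 → acc = 0x4A
  '0' = 0x30 → acc = 0x7A
  '7' = 0x37 → acc = 0x4D
  '9' = 0x39 → acc = 0x74
  '3' = 0x33 → acc = 0x47
  ',' = 0x2C → acc = 0x6B
  '9' = 0x39 → acc = 0x52
Checksum = 0x52.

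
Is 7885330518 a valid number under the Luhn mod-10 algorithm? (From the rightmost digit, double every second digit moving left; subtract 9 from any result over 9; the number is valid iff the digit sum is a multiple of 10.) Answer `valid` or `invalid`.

invalid

From the right, keep odd positions and double even positions (subtract 9 from any doubled value over 9):
  doubled (positions 2,4,...): 2 0 6 7 5 → sum 20
  kept (positions 1,3,...): 8 5 3 5 8 → sum 29
Total = 49.
49 mod 10 = 9, so the number is invalid.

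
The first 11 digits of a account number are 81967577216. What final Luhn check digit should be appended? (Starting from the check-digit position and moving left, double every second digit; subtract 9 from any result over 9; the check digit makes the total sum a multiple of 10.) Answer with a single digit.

7

Partial digits right→left: 6 1 2 7 7 5 7 6 9 1 8
Double every second digit counting from the check-digit position (so the 1st, 3rd, 5th, ... of the partial from the right).
  doubled (with −9 where >9): 3 4 5 5 9 7 → sum 33
  kept as-is: 1 7 5 6 1 → sum 20
Total = 33 + 20 = 53.
Check digit = (10 − (53 mod 10)) mod 10 = 7.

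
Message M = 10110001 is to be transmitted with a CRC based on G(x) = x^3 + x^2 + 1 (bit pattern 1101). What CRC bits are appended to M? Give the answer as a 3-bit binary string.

011

Append 3 zeros: 10110001000. Divide by 1101 (XOR where the leading bit is 1):
  pos 0: 1011 XOR 1101 = 0110
  pos 1: 1100 XOR 1101 = 0001
  pos 4: 1001 XOR 1101 = 0100
  pos 5: 1000 XOR 1101 = 0101
  pos 6: 1010 XOR 1101 = 0111
  pos 7: 1110 XOR 1101 = 0011
Remainder (last 3 bits) = 011. This is the CRC / FCS.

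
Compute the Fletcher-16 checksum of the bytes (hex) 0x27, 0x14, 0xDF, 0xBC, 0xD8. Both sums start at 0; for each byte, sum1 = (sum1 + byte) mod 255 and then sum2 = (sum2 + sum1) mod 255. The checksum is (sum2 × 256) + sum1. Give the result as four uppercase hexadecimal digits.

Running sums (mod 255):
  after byte 0 (0x27): sum1=39, sum2=39
  after byte 1 (0x14): sum1=59, sum2=98
  after byte 2 (0xDF): sum1=27, sum2=125
  after byte 3 (0xBC): sum1=215, sum2=85
  after byte 4 (0xD8): sum1=176, sum2=6
Checksum = sum2·256 + sum1 = 6·256 + 176 = 1712 = 0x06B0.

06B0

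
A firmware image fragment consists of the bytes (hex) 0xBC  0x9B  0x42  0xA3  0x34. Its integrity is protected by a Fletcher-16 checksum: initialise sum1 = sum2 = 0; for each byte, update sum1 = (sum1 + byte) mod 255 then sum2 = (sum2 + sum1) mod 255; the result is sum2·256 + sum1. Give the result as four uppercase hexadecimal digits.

6072

Running sums (mod 255):
  after byte 0 (0xBC): sum1=188, sum2=188
  after byte 1 (0x9B): sum1=88, sum2=21
  after byte 2 (0x42): sum1=154, sum2=175
  after byte 3 (0xA3): sum1=62, sum2=237
  after byte 4 (0x34): sum1=114, sum2=96
Checksum = sum2·256 + sum1 = 96·256 + 114 = 24690 = 0x6072.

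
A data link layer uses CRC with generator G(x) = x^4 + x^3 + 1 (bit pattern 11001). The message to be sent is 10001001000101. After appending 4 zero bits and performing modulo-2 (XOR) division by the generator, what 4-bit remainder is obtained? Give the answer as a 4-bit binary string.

Append 4 zeros: 100010010001010000. Divide by 11001 (XOR where the leading bit is 1):
  pos 0: 10001 XOR 11001 = 01000
  pos 1: 10000 XOR 11001 = 01001
  pos 2: 10010 XOR 11001 = 01011
  pos 3: 10111 XOR 11001 = 01110
  pos 4: 11100 XOR 11001 = 00101
  pos 6: 10100 XOR 11001 = 01101
  pos 7: 11011 XOR 11001 = 00010
  pos 10: 10010 XOR 11001 = 01011
  pos 11: 10110 XOR 11001 = 01111
  pos 12: 11110 XOR 11001 = 00111
Remainder (last 4 bits) = 1110. This is the CRC / FCS.

1110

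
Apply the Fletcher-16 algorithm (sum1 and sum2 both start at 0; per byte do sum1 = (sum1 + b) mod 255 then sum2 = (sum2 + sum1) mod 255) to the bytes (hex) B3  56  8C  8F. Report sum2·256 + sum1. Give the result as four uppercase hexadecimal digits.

Running sums (mod 255):
  after byte 0 (B3): sum1=179, sum2=179
  after byte 1 (56): sum1=10, sum2=189
  after byte 2 (8C): sum1=150, sum2=84
  after byte 3 (8F): sum1=38, sum2=122
Checksum = sum2·256 + sum1 = 122·256 + 38 = 31270 = 0x7A26.

7A26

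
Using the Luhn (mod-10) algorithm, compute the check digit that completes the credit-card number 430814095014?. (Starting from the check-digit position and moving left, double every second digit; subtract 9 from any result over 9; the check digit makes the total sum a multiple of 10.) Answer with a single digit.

Partial digits right→left: 4 1 0 5 9 0 4 1 8 0 3 4
Double every second digit counting from the check-digit position (so the 1st, 3rd, 5th, ... of the partial from the right).
  doubled (with −9 where >9): 8 0 9 8 7 6 → sum 38
  kept as-is: 1 5 0 1 0 4 → sum 11
Total = 38 + 11 = 49.
Check digit = (10 − (49 mod 10)) mod 10 = 1.

1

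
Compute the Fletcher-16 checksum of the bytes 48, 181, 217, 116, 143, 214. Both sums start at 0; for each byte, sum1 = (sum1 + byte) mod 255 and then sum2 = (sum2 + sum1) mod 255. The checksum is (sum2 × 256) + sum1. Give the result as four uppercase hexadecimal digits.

Running sums (mod 255):
  after byte 0 (48): sum1=48, sum2=48
  after byte 1 (181): sum1=229, sum2=22
  after byte 2 (217): sum1=191, sum2=213
  after byte 3 (116): sum1=52, sum2=10
  after byte 4 (143): sum1=195, sum2=205
  after byte 5 (214): sum1=154, sum2=104
Checksum = sum2·256 + sum1 = 104·256 + 154 = 26778 = 0x689A.

689A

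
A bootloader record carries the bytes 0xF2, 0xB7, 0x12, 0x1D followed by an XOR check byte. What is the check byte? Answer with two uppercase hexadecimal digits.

XOR the bytes together:
  start with 0xF2
  0xF2 ⊕ 0xB7 = 0x45
  0x45 ⊕ 0x12 = 0x57
  0x57 ⊕ 0x1D = 0x4A

4A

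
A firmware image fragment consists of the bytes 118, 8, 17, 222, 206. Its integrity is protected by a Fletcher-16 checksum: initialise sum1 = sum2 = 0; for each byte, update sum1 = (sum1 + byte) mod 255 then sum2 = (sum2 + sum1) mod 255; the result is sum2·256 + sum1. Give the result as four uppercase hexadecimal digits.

303D

Running sums (mod 255):
  after byte 0 (118): sum1=118, sum2=118
  after byte 1 (8): sum1=126, sum2=244
  after byte 2 (17): sum1=143, sum2=132
  after byte 3 (222): sum1=110, sum2=242
  after byte 4 (206): sum1=61, sum2=48
Checksum = sum2·256 + sum1 = 48·256 + 61 = 12349 = 0x303D.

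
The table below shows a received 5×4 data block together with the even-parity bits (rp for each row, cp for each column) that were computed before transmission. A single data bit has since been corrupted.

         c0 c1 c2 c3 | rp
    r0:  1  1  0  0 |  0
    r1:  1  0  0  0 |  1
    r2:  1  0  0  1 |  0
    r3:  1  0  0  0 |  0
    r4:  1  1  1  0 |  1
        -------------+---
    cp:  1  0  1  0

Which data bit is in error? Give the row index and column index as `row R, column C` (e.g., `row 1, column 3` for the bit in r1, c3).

Recompute each row's even parity and compare to rp:
  r0: data parity 0, sent rp 0 → ok
  r1: data parity 1, sent rp 1 → ok
  r2: data parity 0, sent rp 0 → ok
  r3: data parity 1, sent rp 0 → mismatch
  r4: data parity 1, sent rp 1 → ok
Recompute each column's even parity and compare to cp:
  c0: data parity 1, sent cp 1 → ok
  c1: data parity 0, sent cp 0 → ok
  c2: data parity 1, sent cp 1 → ok
  c3: data parity 1, sent cp 0 → mismatch
Exactly one row (r3) and one column (c3) fail → the flipped bit is at their intersection.

row 3, column 3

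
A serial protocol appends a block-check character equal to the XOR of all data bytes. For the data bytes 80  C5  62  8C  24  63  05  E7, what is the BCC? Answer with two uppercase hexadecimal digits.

XOR the bytes together:
  start with 0x80
  0x80 ⊕ 0xC5 = 0x45
  0x45 ⊕ 0x62 = 0x27
  0x27 ⊕ 0x8C = 0xAB
  0xAB ⊕ 0x24 = 0x8F
  0x8F ⊕ 0x63 = 0xEC
  0xEC ⊕ 0x05 = 0xE9
  0xE9 ⊕ 0xE7 = 0x0E

0E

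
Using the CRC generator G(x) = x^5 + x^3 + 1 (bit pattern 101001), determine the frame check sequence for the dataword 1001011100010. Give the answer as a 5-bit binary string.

01011

Append 5 zeros: 100101110001000000. Divide by 101001 (XOR where the leading bit is 1):
  pos 0: 100101 XOR 101001 = 001100
  pos 2: 110011 XOR 101001 = 011010
  pos 3: 110100 XOR 101001 = 011101
  pos 4: 111010 XOR 101001 = 010011
  pos 5: 100110 XOR 101001 = 001111
  pos 7: 111110 XOR 101001 = 010111
  pos 8: 101110 XOR 101001 = 000111
  pos 11: 111000 XOR 101001 = 010001
  pos 12: 100010 XOR 101001 = 001011
Remainder (last 5 bits) = 01011. This is the CRC / FCS.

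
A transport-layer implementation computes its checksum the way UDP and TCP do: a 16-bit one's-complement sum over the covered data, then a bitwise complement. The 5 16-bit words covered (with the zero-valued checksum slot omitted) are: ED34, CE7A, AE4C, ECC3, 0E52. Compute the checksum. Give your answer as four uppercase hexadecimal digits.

One's-complement addition (fold any carry out of bit 15 back into bit 0):
  0xED34 + 0xCE7A = 0x1BBAE → wrap carry → 0xBBAF
  0xBBAF + 0xAE4C = 0x169FB → wrap carry → 0x69FC
  0x69FC + 0xECC3 = 0x156BF → wrap carry → 0x56C0
  0x56C0 + 0x0E52 = 0x06512
One's-complement sum = 0x6512.
Checksum = ~0x6512 & 0xFFFF = 0x9AED.

9AED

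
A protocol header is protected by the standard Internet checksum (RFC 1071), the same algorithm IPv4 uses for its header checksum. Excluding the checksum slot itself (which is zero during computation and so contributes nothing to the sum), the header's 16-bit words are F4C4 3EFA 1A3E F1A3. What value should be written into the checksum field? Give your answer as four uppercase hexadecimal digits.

C05E

One's-complement addition (fold any carry out of bit 15 back into bit 0):
  0xF4C4 + 0x3EFA = 0x133BE → wrap carry → 0x33BF
  0x33BF + 0x1A3E = 0x04DFD
  0x4DFD + 0xF1A3 = 0x13FA0 → wrap carry → 0x3FA1
One's-complement sum = 0x3FA1.
Checksum = ~0x3FA1 & 0xFFFF = 0xC05E.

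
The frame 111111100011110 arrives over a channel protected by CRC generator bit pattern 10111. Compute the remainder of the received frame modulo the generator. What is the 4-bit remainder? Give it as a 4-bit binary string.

Modulo-2 division of 111111100011110 by 10111:
  pos 0: 11111 XOR 10111 = 01000
  pos 1: 10001 XOR 10111 = 00110
  pos 3: 11010 XOR 10111 = 01101
  pos 4: 11010 XOR 10111 = 01101
  pos 5: 11010 XOR 10111 = 01101
  pos 6: 11011 XOR 10111 = 01100
  pos 7: 11001 XOR 10111 = 01110
  pos 8: 11101 XOR 10111 = 01010
  pos 9: 10101 XOR 10111 = 00010
Remainder = 0100 (nonzero — an error is detected).

0100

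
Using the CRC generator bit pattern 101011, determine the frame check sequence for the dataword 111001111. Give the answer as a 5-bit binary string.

11100

Append 5 zeros: 11100111100000. Divide by 101011 (XOR where the leading bit is 1):
  pos 0: 111001 XOR 101011 = 010010
  pos 1: 100101 XOR 101011 = 001110
  pos 3: 111011 XOR 101011 = 010000
  pos 4: 100000 XOR 101011 = 001011
  pos 6: 101100 XOR 101011 = 000111
Remainder (last 5 bits) = 11100. This is the CRC / FCS.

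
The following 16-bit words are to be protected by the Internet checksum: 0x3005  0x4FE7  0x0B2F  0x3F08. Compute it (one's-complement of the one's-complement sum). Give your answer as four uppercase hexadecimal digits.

One's-complement addition (fold any carry out of bit 15 back into bit 0):
  0x3005 + 0x4FE7 = 0x07FEC
  0x7FEC + 0x0B2F = 0x08B1B
  0x8B1B + 0x3F08 = 0x0CA23
One's-complement sum = 0xCA23.
Checksum = ~0xCA23 & 0xFFFF = 0x35DC.

35DC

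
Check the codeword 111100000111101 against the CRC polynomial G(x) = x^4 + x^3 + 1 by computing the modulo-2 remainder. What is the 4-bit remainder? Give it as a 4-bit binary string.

1011

Modulo-2 division of 111100000111101 by 11001:
  pos 0: 11110 XOR 11001 = 00111
  pos 2: 11100 XOR 11001 = 00101
  pos 4: 10100 XOR 11001 = 01101
  pos 5: 11011 XOR 11001 = 00010
  pos 8: 10111 XOR 11001 = 01110
  pos 9: 11100 XOR 11001 = 00101
Remainder = 1011 (nonzero — an error is detected).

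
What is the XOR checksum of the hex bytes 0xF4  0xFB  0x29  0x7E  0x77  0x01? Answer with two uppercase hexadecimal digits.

2E

XOR the bytes together:
  start with 0xF4
  0xF4 ⊕ 0xFB = 0x0F
  0x0F ⊕ 0x29 = 0x26
  0x26 ⊕ 0x7E = 0x58
  0x58 ⊕ 0x77 = 0x2F
  0x2F ⊕ 0x01 = 0x2E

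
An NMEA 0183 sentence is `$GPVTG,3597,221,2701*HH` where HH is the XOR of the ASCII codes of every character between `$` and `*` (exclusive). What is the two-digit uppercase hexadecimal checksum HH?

XOR the ASCII codes of the payload characters:
  'G' = 0x47 → acc = 0x47
  'P' = 0x50 → acc = 0x17
  'V' = 0x56 → acc = 0x41
  'T' = 0x54 → acc = 0x15
  'G' = 0x47 → acc = 0x52
  ',' = 0x2C → acc = 0x7E
  '3' = 0x33 → acc = 0x4D
  '5' = 0x35 → acc = 0x78
  '9' = 0x39 → acc = 0x41
  '7' = 0x37 → acc = 0x76
  ',' = 0x2C → acc = 0x5A
  '2' = 0x32 → acc = 0x68
  '2' = 0x32 → acc = 0x5A
  '1' = 0x31 → acc = 0x6B
  ',' = 0x2C → acc = 0x47
  '2' = 0x32 → acc = 0x75
  '7' = 0x37 → acc = 0x42
  '0' = 0x30 → acc = 0x72
  '1' = 0x31 → acc = 0x43
Checksum = 0x43.

43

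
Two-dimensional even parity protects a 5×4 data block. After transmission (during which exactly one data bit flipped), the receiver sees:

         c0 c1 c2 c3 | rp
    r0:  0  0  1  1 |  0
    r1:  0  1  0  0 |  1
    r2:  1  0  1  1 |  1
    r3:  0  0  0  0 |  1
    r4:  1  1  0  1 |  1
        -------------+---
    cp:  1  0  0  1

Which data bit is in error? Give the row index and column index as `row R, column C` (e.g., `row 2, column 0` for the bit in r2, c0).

row 3, column 0

Recompute each row's even parity and compare to rp:
  r0: data parity 0, sent rp 0 → ok
  r1: data parity 1, sent rp 1 → ok
  r2: data parity 1, sent rp 1 → ok
  r3: data parity 0, sent rp 1 → mismatch
  r4: data parity 1, sent rp 1 → ok
Recompute each column's even parity and compare to cp:
  c0: data parity 0, sent cp 1 → mismatch
  c1: data parity 0, sent cp 0 → ok
  c2: data parity 0, sent cp 0 → ok
  c3: data parity 1, sent cp 1 → ok
Exactly one row (r3) and one column (c0) fail → the flipped bit is at their intersection.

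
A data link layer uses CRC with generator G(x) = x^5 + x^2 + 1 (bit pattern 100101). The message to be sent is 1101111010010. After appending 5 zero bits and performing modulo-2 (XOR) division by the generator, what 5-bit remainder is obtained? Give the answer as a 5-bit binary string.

10000

Append 5 zeros: 110111101001000000. Divide by 100101 (XOR where the leading bit is 1):
  pos 0: 110111 XOR 100101 = 010010
  pos 1: 100101 XOR 100101 = 000000
  pos 8: 100100 XOR 100101 = 000001
Remainder (last 5 bits) = 10000. This is the CRC / FCS.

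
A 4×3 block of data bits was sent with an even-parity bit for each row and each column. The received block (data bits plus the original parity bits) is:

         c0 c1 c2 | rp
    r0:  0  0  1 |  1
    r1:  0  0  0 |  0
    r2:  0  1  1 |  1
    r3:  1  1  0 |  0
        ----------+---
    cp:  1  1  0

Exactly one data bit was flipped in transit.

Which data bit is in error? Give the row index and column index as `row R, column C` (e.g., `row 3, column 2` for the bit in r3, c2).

Recompute each row's even parity and compare to rp:
  r0: data parity 1, sent rp 1 → ok
  r1: data parity 0, sent rp 0 → ok
  r2: data parity 0, sent rp 1 → mismatch
  r3: data parity 0, sent rp 0 → ok
Recompute each column's even parity and compare to cp:
  c0: data parity 1, sent cp 1 → ok
  c1: data parity 0, sent cp 1 → mismatch
  c2: data parity 0, sent cp 0 → ok
Exactly one row (r2) and one column (c1) fail → the flipped bit is at their intersection.

row 2, column 1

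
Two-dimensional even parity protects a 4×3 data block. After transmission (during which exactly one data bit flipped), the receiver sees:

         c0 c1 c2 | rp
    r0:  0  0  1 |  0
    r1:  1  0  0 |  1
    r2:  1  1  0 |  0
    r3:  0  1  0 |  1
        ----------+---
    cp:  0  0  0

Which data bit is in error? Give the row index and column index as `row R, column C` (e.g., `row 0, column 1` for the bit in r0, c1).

Recompute each row's even parity and compare to rp:
  r0: data parity 1, sent rp 0 → mismatch
  r1: data parity 1, sent rp 1 → ok
  r2: data parity 0, sent rp 0 → ok
  r3: data parity 1, sent rp 1 → ok
Recompute each column's even parity and compare to cp:
  c0: data parity 0, sent cp 0 → ok
  c1: data parity 0, sent cp 0 → ok
  c2: data parity 1, sent cp 0 → mismatch
Exactly one row (r0) and one column (c2) fail → the flipped bit is at their intersection.

row 0, column 2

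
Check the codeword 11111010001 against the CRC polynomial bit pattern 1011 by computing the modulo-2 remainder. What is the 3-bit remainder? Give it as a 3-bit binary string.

110

Modulo-2 division of 11111010001 by 1011:
  pos 0: 1111 XOR 1011 = 0100
  pos 1: 1001 XOR 1011 = 0010
  pos 3: 1001 XOR 1011 = 0010
  pos 5: 1000 XOR 1011 = 0011
  pos 7: 1101 XOR 1011 = 0110
Remainder = 110 (nonzero — an error is detected).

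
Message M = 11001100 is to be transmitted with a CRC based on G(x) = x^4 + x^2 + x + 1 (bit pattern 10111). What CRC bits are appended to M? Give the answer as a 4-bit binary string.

0101

Append 4 zeros: 110011000000. Divide by 10111 (XOR where the leading bit is 1):
  pos 0: 11001 XOR 10111 = 01110
  pos 1: 11101 XOR 10111 = 01010
  pos 2: 10100 XOR 10111 = 00011
  pos 5: 11000 XOR 10111 = 01111
  pos 6: 11110 XOR 10111 = 01001
  pos 7: 10010 XOR 10111 = 00101
Remainder (last 4 bits) = 0101. This is the CRC / FCS.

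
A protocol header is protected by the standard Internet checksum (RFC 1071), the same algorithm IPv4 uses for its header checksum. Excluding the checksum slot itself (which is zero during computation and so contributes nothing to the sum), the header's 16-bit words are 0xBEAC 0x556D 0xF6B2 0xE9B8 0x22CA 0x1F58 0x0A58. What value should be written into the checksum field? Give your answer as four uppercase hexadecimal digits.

BEFF

One's-complement addition (fold any carry out of bit 15 back into bit 0):
  0xBEAC + 0x556D = 0x11419 → wrap carry → 0x141A
  0x141A + 0xF6B2 = 0x10ACC → wrap carry → 0x0ACD
  0x0ACD + 0xE9B8 = 0x0F485
  0xF485 + 0x22CA = 0x1174F → wrap carry → 0x1750
  0x1750 + 0x1F58 = 0x036A8
  0x36A8 + 0x0A58 = 0x04100
One's-complement sum = 0x4100.
Checksum = ~0x4100 & 0xFFFF = 0xBEFF.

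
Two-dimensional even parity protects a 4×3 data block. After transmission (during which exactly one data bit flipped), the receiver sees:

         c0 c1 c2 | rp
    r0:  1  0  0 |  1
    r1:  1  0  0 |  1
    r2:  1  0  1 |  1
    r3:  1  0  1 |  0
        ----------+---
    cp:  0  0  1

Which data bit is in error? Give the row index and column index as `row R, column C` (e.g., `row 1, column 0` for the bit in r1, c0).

row 2, column 2

Recompute each row's even parity and compare to rp:
  r0: data parity 1, sent rp 1 → ok
  r1: data parity 1, sent rp 1 → ok
  r2: data parity 0, sent rp 1 → mismatch
  r3: data parity 0, sent rp 0 → ok
Recompute each column's even parity and compare to cp:
  c0: data parity 0, sent cp 0 → ok
  c1: data parity 0, sent cp 0 → ok
  c2: data parity 0, sent cp 1 → mismatch
Exactly one row (r2) and one column (c2) fail → the flipped bit is at their intersection.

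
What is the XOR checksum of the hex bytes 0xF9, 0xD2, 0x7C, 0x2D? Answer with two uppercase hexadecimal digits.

XOR the bytes together:
  start with 0xF9
  0xF9 ⊕ 0xD2 = 0x2B
  0x2B ⊕ 0x7C = 0x57
  0x57 ⊕ 0x2D = 0x7A

7A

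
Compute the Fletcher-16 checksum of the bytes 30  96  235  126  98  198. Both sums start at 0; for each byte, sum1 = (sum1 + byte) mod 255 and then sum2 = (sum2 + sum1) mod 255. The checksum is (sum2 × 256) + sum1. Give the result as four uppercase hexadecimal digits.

4D12

Running sums (mod 255):
  after byte 0 (30): sum1=30, sum2=30
  after byte 1 (96): sum1=126, sum2=156
  after byte 2 (235): sum1=106, sum2=7
  after byte 3 (126): sum1=232, sum2=239
  after byte 4 (98): sum1=75, sum2=59
  after byte 5 (198): sum1=18, sum2=77
Checksum = sum2·256 + sum1 = 77·256 + 18 = 19730 = 0x4D12.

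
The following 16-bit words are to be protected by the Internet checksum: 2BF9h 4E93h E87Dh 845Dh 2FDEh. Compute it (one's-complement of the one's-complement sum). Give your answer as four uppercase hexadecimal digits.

E8B9

One's-complement addition (fold any carry out of bit 15 back into bit 0):
  0x2BF9 + 0x4E93 = 0x07A8C
  0x7A8C + 0xE87D = 0x16309 → wrap carry → 0x630A
  0x630A + 0x845D = 0x0E767
  0xE767 + 0x2FDE = 0x11745 → wrap carry → 0x1746
One's-complement sum = 0x1746.
Checksum = ~0x1746 & 0xFFFF = 0xE8B9.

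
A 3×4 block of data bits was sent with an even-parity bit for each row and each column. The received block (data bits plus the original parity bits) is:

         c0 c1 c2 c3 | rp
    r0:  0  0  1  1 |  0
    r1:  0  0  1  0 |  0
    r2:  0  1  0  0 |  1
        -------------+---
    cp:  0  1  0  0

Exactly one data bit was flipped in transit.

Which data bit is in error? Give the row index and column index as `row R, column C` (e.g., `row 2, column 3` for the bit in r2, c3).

Recompute each row's even parity and compare to rp:
  r0: data parity 0, sent rp 0 → ok
  r1: data parity 1, sent rp 0 → mismatch
  r2: data parity 1, sent rp 1 → ok
Recompute each column's even parity and compare to cp:
  c0: data parity 0, sent cp 0 → ok
  c1: data parity 1, sent cp 1 → ok
  c2: data parity 0, sent cp 0 → ok
  c3: data parity 1, sent cp 0 → mismatch
Exactly one row (r1) and one column (c3) fail → the flipped bit is at their intersection.

row 1, column 3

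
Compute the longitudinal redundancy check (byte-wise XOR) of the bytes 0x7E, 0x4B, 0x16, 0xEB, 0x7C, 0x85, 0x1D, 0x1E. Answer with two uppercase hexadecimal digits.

32

XOR the bytes together:
  start with 0x7E
  0x7E ⊕ 0x4B = 0x35
  0x35 ⊕ 0x16 = 0x23
  0x23 ⊕ 0xEB = 0xC8
  0xC8 ⊕ 0x7C = 0xB4
  0xB4 ⊕ 0x85 = 0x31
  0x31 ⊕ 0x1D = 0x2C
  0x2C ⊕ 0x1E = 0x32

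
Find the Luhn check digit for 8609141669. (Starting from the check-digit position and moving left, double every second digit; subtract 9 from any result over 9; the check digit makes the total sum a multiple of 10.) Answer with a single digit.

2

Partial digits right→left: 9 6 6 1 4 1 9 0 6 8
Double every second digit counting from the check-digit position (so the 1st, 3rd, 5th, ... of the partial from the right).
  doubled (with −9 where >9): 9 3 8 9 3 → sum 32
  kept as-is: 6 1 1 0 8 → sum 16
Total = 32 + 16 = 48.
Check digit = (10 − (48 mod 10)) mod 10 = 2.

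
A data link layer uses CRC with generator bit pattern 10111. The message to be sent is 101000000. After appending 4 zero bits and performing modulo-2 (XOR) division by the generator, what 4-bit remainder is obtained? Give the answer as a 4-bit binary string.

0110

Append 4 zeros: 1010000000000. Divide by 10111 (XOR where the leading bit is 1):
  pos 0: 10100 XOR 10111 = 00011
  pos 3: 11000 XOR 10111 = 01111
  pos 4: 11110 XOR 10111 = 01001
  pos 5: 10010 XOR 10111 = 00101
  pos 7: 10100 XOR 10111 = 00011
Remainder (last 4 bits) = 0110. This is the CRC / FCS.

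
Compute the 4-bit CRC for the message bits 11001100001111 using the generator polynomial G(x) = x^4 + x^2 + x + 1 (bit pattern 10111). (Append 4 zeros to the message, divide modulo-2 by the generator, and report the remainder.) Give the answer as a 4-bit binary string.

1010

Append 4 zeros: 110011000011110000. Divide by 10111 (XOR where the leading bit is 1):
  pos 0: 11001 XOR 10111 = 01110
  pos 1: 11101 XOR 10111 = 01010
  pos 2: 10100 XOR 10111 = 00011
  pos 5: 11000 XOR 10111 = 01111
  pos 6: 11111 XOR 10111 = 01000
  pos 7: 10001 XOR 10111 = 00110
  pos 9: 11011 XOR 10111 = 01100
  pos 10: 11000 XOR 10111 = 01111
  pos 11: 11110 XOR 10111 = 01001
  pos 12: 10010 XOR 10111 = 00101
Remainder (last 4 bits) = 1010. This is the CRC / FCS.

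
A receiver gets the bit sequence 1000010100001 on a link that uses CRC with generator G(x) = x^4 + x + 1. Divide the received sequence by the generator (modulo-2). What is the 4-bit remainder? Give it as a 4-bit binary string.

0011

Modulo-2 division of 1000010100001 by 10011:
  pos 0: 10000 XOR 10011 = 00011
  pos 3: 11101 XOR 10011 = 01110
  pos 4: 11100 XOR 10011 = 01111
  pos 5: 11110 XOR 10011 = 01101
  pos 6: 11010 XOR 10011 = 01001
  pos 7: 10010 XOR 10011 = 00001
Remainder = 0011 (nonzero — an error is detected).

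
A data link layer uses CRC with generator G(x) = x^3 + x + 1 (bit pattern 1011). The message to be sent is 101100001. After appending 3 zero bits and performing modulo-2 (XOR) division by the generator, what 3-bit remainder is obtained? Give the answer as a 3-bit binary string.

011

Append 3 zeros: 101100001000. Divide by 1011 (XOR where the leading bit is 1):
  pos 0: 1011 XOR 1011 = 0000
  pos 8: 1000 XOR 1011 = 0011
Remainder (last 3 bits) = 011. This is the CRC / FCS.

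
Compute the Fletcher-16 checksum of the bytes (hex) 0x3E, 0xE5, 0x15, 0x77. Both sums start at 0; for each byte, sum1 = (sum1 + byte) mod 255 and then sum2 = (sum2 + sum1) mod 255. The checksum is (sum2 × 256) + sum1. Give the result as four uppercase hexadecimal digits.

Running sums (mod 255):
  after byte 0 (0x3E): sum1=62, sum2=62
  after byte 1 (0xE5): sum1=36, sum2=98
  after byte 2 (0x15): sum1=57, sum2=155
  after byte 3 (0x77): sum1=176, sum2=76
Checksum = sum2·256 + sum1 = 76·256 + 176 = 19632 = 0x4CB0.

4CB0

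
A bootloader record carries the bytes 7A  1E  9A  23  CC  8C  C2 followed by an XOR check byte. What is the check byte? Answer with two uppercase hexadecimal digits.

XOR the bytes together:
  start with 0x7A
  0x7A ⊕ 0x1E = 0x64
  0x64 ⊕ 0x9A = 0xFE
  0xFE ⊕ 0x23 = 0xDD
  0xDD ⊕ 0xCC = 0x11
  0x11 ⊕ 0x8C = 0x9D
  0x9D ⊕ 0xC2 = 0x5F

5F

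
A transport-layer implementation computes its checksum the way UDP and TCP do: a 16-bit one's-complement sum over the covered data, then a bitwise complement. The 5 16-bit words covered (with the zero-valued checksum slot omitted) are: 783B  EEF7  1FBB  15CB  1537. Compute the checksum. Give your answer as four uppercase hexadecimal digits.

4E0F

One's-complement addition (fold any carry out of bit 15 back into bit 0):
  0x783B + 0xEEF7 = 0x16732 → wrap carry → 0x6733
  0x6733 + 0x1FBB = 0x086EE
  0x86EE + 0x15CB = 0x09CB9
  0x9CB9 + 0x1537 = 0x0B1F0
One's-complement sum = 0xB1F0.
Checksum = ~0xB1F0 & 0xFFFF = 0x4E0F.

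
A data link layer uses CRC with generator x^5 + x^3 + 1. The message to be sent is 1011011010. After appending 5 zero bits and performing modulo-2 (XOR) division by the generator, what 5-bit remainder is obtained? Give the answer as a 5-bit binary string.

00111

Append 5 zeros: 101101101000000. Divide by 101001 (XOR where the leading bit is 1):
  pos 0: 101101 XOR 101001 = 000100
  pos 3: 100101 XOR 101001 = 001100
  pos 5: 110000 XOR 101001 = 011001
  pos 6: 110010 XOR 101001 = 011011
  pos 7: 110110 XOR 101001 = 011111
  pos 8: 111110 XOR 101001 = 010111
  pos 9: 101110 XOR 101001 = 000111
Remainder (last 5 bits) = 00111. This is the CRC / FCS.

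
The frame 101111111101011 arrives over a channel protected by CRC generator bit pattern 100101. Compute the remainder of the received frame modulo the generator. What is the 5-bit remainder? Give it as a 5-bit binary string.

00010

Modulo-2 division of 101111111101011 by 100101:
  pos 0: 101111 XOR 100101 = 001010
  pos 2: 101011 XOR 100101 = 001110
  pos 4: 111011 XOR 100101 = 011110
  pos 5: 111100 XOR 100101 = 011001
  pos 6: 110011 XOR 100101 = 010110
  pos 7: 101100 XOR 100101 = 001001
  pos 9: 100111 XOR 100101 = 000010
Remainder = 00010 (nonzero — an error is detected).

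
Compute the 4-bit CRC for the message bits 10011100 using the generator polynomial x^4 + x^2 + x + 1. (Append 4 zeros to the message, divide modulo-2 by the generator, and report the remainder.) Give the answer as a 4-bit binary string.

Append 4 zeros: 100111000000. Divide by 10111 (XOR where the leading bit is 1):
  pos 0: 10011 XOR 10111 = 00100
  pos 2: 10010 XOR 10111 = 00101
  pos 4: 10100 XOR 10111 = 00011
  pos 7: 11000 XOR 10111 = 01111
Remainder (last 4 bits) = 1111. This is the CRC / FCS.

1111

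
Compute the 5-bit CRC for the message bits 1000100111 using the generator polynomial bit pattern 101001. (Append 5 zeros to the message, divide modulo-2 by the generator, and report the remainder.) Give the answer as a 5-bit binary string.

Append 5 zeros: 100010011100000. Divide by 101001 (XOR where the leading bit is 1):
  pos 0: 100010 XOR 101001 = 001011
  pos 2: 101101 XOR 101001 = 000100
  pos 5: 100110 XOR 101001 = 001111
  pos 7: 111100 XOR 101001 = 010101
  pos 8: 101010 XOR 101001 = 000011
Remainder (last 5 bits) = 00110. This is the CRC / FCS.

00110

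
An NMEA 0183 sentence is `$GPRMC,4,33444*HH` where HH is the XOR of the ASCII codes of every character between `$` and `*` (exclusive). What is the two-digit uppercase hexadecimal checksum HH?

4B

XOR the ASCII codes of the payload characters:
  'G' = 0x47 → acc = 0x47
  'P' = 0x50 → acc = 0x17
  'R' = 0x52 → acc = 0x45
  'M' = 0x4D → acc = 0x08
  'C' = 0x43 → acc = 0x4B
  ',' = 0x2C → acc = 0x67
  '4' = 0x34 → acc = 0x53
  ',' = 0x2C → acc = 0x7F
  '3' = 0x33 → acc = 0x4C
  '3' = 0x33 → acc = 0x7F
  '4' = 0x34 → acc = 0x4B
  '4' = 0x34 → acc = 0x7F
  '4' = 0x34 → acc = 0x4B
Checksum = 0x4B.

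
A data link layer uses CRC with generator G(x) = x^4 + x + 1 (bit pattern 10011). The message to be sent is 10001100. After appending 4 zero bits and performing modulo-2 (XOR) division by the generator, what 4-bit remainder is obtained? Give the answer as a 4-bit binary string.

1001

Append 4 zeros: 100011000000. Divide by 10011 (XOR where the leading bit is 1):
  pos 0: 10001 XOR 10011 = 00010
  pos 3: 10100 XOR 10011 = 00111
  pos 5: 11100 XOR 10011 = 01111
  pos 6: 11110 XOR 10011 = 01101
  pos 7: 11010 XOR 10011 = 01001
Remainder (last 4 bits) = 1001. This is the CRC / FCS.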